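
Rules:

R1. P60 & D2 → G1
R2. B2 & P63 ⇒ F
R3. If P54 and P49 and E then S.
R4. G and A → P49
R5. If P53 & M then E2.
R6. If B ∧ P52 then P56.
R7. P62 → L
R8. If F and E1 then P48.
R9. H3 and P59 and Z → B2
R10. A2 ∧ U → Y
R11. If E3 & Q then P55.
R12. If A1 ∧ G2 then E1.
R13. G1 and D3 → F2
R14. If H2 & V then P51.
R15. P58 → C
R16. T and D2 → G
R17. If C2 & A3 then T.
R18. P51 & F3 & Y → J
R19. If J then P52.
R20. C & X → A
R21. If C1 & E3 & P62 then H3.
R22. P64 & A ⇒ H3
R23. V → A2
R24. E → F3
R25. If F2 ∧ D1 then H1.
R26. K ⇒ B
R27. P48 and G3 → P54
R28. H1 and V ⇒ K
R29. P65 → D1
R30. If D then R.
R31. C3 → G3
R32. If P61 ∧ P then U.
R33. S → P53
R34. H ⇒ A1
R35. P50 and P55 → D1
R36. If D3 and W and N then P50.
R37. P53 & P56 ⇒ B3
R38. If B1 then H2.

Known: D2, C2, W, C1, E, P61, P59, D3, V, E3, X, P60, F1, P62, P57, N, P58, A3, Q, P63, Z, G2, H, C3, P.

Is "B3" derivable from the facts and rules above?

Forward chaining from the given facts derives: G1, L, P55, F2, C, T, A, H3, A2, F3, G3, U, A1, P50, B2, Y, E1, G, D1, F, P49, P48, H1, P54, K, S, B, P53.
The only rule concluding B3 is R37, which needs P56; that is never established.

No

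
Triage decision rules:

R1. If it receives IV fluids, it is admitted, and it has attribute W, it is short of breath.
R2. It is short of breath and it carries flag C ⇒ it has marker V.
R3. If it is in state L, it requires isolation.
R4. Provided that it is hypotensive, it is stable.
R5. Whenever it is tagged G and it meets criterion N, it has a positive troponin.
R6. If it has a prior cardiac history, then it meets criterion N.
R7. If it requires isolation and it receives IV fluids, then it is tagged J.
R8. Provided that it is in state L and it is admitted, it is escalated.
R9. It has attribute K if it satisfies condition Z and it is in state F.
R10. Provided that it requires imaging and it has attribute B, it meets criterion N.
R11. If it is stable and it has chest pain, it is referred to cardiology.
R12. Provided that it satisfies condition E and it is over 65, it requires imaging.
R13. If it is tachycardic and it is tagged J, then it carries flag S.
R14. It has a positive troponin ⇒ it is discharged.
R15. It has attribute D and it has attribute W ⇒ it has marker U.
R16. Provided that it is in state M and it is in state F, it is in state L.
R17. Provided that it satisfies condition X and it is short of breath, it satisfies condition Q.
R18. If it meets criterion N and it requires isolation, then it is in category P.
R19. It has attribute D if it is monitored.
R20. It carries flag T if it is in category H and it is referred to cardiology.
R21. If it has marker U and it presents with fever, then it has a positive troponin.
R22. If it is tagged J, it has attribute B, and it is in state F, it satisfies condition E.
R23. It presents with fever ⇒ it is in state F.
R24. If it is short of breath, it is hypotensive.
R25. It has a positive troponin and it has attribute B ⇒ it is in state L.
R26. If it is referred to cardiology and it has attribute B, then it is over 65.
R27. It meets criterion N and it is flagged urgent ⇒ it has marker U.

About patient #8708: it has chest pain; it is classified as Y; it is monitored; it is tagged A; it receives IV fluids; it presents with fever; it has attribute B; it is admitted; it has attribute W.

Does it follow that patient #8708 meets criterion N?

Yes

By R1 (it receives IV fluids, it is admitted, it has attribute W): it is short of breath.
By R19 (it is monitored): it has attribute D.
By R23 (it presents with fever): it is in state F.
By R24 (it is short of breath): it is hypotensive.
By R4 (it is hypotensive): it is stable.
By R11 (it is stable, it has chest pain): it is referred to cardiology.
By R15 (it has attribute D, it has attribute W): it has marker U.
By R21 (it has marker U, it presents with fever): it has a positive troponin.
By R25 (it has a positive troponin, it has attribute B): it is in state L.
By R26 (it is referred to cardiology, it has attribute B): it is over 65.
By R3 (it is in state L): it requires isolation.
By R7 (it requires isolation, it receives IV fluids): it is tagged J.
By R22 (it is tagged J, it has attribute B, it is in state F): it satisfies condition E.
By R12 (it satisfies condition E, it is over 65): it requires imaging.
By R10 (it requires imaging, it has attribute B): it meets criterion N.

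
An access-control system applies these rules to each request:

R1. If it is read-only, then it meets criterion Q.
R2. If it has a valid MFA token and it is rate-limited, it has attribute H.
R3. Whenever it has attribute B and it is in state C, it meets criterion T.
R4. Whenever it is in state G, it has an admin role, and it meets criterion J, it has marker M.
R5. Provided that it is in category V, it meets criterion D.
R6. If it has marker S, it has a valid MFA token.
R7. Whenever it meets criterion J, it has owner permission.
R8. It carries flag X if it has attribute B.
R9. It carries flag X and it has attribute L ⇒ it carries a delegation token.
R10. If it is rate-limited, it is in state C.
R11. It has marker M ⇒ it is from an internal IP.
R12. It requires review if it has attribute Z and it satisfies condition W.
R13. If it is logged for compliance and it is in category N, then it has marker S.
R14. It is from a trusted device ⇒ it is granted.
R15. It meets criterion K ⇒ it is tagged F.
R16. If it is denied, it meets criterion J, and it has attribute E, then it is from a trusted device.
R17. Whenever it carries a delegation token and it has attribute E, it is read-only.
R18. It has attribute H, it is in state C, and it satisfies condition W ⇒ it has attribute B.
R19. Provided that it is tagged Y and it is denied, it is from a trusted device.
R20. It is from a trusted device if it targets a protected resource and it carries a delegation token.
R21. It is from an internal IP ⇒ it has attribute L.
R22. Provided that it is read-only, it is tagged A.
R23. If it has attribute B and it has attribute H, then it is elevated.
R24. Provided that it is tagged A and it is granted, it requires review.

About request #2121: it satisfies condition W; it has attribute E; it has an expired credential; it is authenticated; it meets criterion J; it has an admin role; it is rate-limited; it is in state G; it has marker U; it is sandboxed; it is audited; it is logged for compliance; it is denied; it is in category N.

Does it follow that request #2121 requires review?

By R4 (it is in state G, it has an admin role, it meets criterion J): it has marker M.
By R10 (it is rate-limited): it is in state C.
By R11 (it has marker M): it is from an internal IP.
By R13 (it is logged for compliance, it is in category N): it has marker S.
By R16 (it is denied, it meets criterion J, it has attribute E): it is from a trusted device.
By R21 (it is from an internal IP): it has attribute L.
By R6 (it has marker S): it has a valid MFA token.
By R14 (it is from a trusted device): it is granted.
By R2 (it has a valid MFA token, it is rate-limited): it has attribute H.
By R18 (it has attribute H, it is in state C, it satisfies condition W): it has attribute B.
By R8 (it has attribute B): it carries flag X.
By R9 (it carries flag X, it has attribute L): it carries a delegation token.
By R17 (it carries a delegation token, it has attribute E): it is read-only.
By R22 (it is read-only): it is tagged A.
By R24 (it is tagged A, it is granted): it requires review.

Yes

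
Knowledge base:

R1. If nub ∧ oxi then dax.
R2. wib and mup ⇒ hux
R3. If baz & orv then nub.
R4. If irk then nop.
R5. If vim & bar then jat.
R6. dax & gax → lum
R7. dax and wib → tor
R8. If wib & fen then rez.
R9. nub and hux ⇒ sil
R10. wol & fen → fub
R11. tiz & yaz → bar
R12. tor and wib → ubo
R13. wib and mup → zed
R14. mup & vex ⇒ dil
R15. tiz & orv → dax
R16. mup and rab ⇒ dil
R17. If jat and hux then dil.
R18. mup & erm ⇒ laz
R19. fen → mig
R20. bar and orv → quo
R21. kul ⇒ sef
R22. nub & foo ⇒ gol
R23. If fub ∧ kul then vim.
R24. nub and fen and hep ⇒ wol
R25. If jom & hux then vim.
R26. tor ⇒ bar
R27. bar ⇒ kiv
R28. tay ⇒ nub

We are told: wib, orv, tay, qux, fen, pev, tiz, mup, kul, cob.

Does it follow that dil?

Forward chaining from the given facts derives: hux, rez, zed, dax, mig, sef, nub, tor, sil, ubo, bar, kiv, quo.
Rules concluding dil: R14 needs vex; R16 needs rab; R17 needs jat — none of these are established.

No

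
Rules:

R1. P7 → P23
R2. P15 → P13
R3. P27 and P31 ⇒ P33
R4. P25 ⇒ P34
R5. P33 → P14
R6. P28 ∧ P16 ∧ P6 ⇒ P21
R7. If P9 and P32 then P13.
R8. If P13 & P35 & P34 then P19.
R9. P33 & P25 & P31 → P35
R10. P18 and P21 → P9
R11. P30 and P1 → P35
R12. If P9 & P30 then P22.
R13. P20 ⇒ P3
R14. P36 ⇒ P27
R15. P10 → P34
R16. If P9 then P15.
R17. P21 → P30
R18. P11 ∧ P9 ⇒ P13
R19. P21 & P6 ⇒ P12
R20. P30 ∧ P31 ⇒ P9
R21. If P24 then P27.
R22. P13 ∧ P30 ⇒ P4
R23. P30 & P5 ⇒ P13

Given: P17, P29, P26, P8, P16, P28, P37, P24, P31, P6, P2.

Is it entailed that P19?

Forward chaining from the given facts derives: P21, P30, P12, P9, P27, P33, P14, P22, P15, P13, P4.
The only rule concluding P19 is R8, which needs P35; that is never established.

No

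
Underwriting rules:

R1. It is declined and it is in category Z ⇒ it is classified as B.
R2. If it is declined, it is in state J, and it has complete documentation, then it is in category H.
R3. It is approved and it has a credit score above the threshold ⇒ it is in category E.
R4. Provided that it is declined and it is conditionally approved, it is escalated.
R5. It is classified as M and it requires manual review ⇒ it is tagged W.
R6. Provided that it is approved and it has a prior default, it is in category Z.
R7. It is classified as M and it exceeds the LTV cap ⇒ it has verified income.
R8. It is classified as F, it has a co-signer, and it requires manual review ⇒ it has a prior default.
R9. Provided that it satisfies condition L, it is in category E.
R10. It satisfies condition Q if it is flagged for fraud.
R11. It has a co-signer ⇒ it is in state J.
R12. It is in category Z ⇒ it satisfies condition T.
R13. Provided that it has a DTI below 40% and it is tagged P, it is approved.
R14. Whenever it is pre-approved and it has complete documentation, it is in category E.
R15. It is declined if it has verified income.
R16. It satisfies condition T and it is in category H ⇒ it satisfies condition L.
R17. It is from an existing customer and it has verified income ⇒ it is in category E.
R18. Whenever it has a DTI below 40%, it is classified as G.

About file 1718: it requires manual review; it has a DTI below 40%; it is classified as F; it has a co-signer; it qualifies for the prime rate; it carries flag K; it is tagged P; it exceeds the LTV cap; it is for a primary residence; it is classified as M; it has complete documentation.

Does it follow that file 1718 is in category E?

By R7 (it is classified as M, it exceeds the LTV cap): it has verified income.
By R8 (it is classified as F, it has a co-signer, it requires manual review): it has a prior default.
By R11 (it has a co-signer): it is in state J.
By R13 (it has a DTI below 40%, it is tagged P): it is approved.
By R15 (it has verified income): it is declined.
By R2 (it is declined, it is in state J, it has complete documentation): it is in category H.
By R6 (it is approved, it has a prior default): it is in category Z.
By R12 (it is in category Z): it satisfies condition T.
By R16 (it satisfies condition T, it is in category H): it satisfies condition L.
By R9 (it satisfies condition L): it is in category E.

Yes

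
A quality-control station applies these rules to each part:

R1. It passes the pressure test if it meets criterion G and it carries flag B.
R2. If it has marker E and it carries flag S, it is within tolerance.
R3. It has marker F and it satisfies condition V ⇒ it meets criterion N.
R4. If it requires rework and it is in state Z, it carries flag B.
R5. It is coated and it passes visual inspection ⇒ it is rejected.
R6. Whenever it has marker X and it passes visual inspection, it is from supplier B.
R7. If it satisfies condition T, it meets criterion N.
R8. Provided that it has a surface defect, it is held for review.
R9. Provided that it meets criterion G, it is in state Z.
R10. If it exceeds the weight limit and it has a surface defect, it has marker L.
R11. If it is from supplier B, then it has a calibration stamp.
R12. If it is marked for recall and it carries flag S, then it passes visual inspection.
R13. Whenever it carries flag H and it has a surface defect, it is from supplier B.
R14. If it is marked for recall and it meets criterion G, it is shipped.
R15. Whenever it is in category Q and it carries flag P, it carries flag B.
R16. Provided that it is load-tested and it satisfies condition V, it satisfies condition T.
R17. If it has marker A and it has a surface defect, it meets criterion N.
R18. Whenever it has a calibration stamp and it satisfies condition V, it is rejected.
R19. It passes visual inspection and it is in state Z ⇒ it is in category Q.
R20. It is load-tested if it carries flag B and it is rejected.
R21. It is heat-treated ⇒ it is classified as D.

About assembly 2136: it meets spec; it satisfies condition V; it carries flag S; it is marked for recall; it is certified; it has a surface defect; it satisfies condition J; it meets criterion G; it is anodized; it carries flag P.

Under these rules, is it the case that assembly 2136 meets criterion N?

No

Forward chaining from the given facts derives: is held for review, is in state Z, passes visual inspection, is shipped, is in category Q, carries flag B, passes the pressure test.
Rules concluding "it meets criterion N": R3 needs "it has marker F"; R7 needs "it satisfies condition T"; R17 needs "it has marker A" — none of these are established.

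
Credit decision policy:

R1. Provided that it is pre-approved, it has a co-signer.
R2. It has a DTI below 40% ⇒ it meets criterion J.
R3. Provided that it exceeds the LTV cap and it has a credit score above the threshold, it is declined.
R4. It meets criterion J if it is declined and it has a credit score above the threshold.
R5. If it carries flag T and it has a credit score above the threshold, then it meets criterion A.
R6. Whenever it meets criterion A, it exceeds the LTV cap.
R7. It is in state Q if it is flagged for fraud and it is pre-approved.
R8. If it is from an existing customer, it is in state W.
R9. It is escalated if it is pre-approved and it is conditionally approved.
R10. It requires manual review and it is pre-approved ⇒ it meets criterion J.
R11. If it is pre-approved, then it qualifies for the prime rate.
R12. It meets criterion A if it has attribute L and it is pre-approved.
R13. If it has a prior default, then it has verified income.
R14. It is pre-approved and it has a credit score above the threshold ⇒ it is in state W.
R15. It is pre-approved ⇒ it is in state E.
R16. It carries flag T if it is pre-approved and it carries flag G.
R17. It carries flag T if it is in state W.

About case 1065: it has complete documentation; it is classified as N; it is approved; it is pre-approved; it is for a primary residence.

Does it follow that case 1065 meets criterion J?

No

Forward chaining from the given facts derives: has a co-signer, qualifies for the prime rate, is in state E.
Rules concluding "it meets criterion J": R2 needs "it has a DTI below 40%"; R4 needs "it is declined"; R10 needs "it requires manual review" — none of these are established.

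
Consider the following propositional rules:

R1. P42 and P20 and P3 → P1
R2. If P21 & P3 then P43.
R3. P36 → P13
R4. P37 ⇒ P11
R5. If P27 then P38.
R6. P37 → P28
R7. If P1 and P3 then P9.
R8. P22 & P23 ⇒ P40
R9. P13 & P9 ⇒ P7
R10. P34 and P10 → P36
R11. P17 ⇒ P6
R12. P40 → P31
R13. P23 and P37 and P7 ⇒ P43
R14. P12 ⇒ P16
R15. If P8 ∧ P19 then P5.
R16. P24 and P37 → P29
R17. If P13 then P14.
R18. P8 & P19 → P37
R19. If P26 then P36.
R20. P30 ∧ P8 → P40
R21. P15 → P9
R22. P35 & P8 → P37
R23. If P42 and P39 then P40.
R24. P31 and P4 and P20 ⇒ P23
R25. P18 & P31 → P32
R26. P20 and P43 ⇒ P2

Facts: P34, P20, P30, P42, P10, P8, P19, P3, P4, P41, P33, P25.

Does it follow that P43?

Yes

P1  (by R1: P42, P20, P3)
P9  (by R7: P1, P3)
P36  (by R10: P34, P10)
P37  (by R18: P8, P19)
P40  (by R20: P30, P8)
P13  (by R3: P36)
P7  (by R9: P13, P9)
P31  (by R12: P40)
P23  (by R24: P31, P4, P20)
P43  (by R13: P23, P37, P7)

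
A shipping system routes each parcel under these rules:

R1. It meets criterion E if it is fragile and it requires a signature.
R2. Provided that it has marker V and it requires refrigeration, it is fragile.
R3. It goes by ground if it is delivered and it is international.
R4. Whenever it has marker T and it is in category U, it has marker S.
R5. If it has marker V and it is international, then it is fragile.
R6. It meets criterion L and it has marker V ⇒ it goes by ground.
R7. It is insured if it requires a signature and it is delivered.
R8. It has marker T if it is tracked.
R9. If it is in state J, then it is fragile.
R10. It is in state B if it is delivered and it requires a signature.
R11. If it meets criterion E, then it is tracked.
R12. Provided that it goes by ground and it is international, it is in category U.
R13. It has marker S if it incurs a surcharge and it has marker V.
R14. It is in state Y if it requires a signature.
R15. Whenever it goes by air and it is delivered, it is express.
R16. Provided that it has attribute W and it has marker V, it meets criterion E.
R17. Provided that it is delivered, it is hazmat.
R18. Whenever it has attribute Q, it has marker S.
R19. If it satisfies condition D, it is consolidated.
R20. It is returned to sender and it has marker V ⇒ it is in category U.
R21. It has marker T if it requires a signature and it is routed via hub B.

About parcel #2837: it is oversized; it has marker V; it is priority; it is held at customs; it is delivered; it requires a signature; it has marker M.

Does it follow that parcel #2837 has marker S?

No

Forward chaining from the given facts derives: is insured, is in state B, is in state Y, is hazmat.
Rules concluding "it has marker S": R4 needs "it has marker T"; R13 needs "it incurs a surcharge"; R18 needs "it has attribute Q" — none of these are established.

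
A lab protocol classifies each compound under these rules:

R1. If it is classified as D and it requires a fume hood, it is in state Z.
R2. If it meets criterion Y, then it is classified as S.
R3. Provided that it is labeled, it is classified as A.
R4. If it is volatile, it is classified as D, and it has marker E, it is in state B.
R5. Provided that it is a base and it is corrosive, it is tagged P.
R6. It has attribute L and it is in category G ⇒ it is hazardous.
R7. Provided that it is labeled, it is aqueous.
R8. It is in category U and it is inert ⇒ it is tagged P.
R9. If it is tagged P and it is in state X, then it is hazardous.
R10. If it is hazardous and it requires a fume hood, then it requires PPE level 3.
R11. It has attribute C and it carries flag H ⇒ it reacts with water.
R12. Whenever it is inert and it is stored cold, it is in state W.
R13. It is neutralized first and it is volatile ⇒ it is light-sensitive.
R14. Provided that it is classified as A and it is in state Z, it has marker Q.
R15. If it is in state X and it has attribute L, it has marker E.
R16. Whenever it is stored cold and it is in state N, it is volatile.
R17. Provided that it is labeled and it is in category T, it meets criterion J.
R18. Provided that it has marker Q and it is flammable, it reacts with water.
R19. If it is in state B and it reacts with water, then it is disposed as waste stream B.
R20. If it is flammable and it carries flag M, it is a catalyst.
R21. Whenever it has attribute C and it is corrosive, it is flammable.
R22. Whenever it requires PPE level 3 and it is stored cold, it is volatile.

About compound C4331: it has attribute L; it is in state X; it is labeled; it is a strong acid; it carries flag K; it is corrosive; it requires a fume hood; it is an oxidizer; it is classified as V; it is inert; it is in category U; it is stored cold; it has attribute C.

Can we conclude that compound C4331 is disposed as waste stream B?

Forward chaining from the given facts derives: is classified as A, is aqueous, is tagged P, is hazardous, requires PPE level 3, is in state W, has marker E, is flammable, is volatile.
The only rule concluding "it is disposed as waste stream B" is R19, which needs "it is in state B"; that is never established.

No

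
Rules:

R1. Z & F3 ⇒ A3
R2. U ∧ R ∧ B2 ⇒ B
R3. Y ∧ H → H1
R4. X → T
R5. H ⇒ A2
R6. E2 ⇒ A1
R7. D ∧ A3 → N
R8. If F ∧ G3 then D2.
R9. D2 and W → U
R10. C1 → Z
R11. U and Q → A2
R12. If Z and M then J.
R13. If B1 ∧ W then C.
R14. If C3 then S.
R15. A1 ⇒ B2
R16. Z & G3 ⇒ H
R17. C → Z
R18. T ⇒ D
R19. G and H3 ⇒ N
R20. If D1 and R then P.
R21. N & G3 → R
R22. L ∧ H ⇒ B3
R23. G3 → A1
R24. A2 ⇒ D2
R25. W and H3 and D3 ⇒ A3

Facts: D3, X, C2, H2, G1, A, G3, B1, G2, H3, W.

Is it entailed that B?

Yes

T  (by R4: X)
C  (by R13: B1, W)
Z  (by R17: C)
D  (by R18: T)
A1  (by R23: G3)
A3  (by R25: W, H3, D3)
N  (by R7: D, A3)
B2  (by R15: A1)
H  (by R16: Z, G3)
R  (by R21: N, G3)
A2  (by R5: H)
D2  (by R24: A2)
U  (by R9: D2, W)
B  (by R2: U, R, B2)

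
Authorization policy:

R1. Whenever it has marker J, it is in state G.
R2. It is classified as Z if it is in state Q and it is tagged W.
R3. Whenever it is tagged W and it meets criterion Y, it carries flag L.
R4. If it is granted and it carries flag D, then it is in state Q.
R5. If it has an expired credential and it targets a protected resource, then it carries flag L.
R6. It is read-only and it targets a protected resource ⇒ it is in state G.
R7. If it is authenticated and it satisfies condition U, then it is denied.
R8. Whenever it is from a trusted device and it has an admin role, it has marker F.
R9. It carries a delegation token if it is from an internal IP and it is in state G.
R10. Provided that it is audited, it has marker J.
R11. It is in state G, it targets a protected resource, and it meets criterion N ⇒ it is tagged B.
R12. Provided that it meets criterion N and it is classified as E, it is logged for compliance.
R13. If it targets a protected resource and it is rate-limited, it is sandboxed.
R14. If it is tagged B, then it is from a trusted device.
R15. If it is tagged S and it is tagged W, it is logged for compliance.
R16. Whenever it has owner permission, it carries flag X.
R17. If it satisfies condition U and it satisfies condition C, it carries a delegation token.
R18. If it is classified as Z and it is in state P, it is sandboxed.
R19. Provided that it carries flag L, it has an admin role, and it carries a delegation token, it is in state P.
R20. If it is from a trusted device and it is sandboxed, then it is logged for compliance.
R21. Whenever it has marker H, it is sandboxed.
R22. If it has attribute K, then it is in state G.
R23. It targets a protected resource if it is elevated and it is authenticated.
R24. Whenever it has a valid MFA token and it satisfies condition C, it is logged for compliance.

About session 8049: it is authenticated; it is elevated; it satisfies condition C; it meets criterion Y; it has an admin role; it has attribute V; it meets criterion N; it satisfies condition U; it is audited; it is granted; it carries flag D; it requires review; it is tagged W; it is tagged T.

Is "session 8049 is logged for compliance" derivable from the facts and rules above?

By R3 (it is tagged W, it meets criterion Y): it carries flag L.
By R4 (it is granted, it carries flag D): it is in state Q.
By R10 (it is audited): it has marker J.
By R17 (it satisfies condition U, it satisfies condition C): it carries a delegation token.
By R19 (it carries flag L, it has an admin role, it carries a delegation token): it is in state P.
By R23 (it is elevated, it is authenticated): it targets a protected resource.
By R1 (it has marker J): it is in state G.
By R2 (it is in state Q, it is tagged W): it is classified as Z.
By R11 (it is in state G, it targets a protected resource, it meets criterion N): it is tagged B.
By R14 (it is tagged B): it is from a trusted device.
By R18 (it is classified as Z, it is in state P): it is sandboxed.
By R20 (it is from a trusted device, it is sandboxed): it is logged for compliance.

Yes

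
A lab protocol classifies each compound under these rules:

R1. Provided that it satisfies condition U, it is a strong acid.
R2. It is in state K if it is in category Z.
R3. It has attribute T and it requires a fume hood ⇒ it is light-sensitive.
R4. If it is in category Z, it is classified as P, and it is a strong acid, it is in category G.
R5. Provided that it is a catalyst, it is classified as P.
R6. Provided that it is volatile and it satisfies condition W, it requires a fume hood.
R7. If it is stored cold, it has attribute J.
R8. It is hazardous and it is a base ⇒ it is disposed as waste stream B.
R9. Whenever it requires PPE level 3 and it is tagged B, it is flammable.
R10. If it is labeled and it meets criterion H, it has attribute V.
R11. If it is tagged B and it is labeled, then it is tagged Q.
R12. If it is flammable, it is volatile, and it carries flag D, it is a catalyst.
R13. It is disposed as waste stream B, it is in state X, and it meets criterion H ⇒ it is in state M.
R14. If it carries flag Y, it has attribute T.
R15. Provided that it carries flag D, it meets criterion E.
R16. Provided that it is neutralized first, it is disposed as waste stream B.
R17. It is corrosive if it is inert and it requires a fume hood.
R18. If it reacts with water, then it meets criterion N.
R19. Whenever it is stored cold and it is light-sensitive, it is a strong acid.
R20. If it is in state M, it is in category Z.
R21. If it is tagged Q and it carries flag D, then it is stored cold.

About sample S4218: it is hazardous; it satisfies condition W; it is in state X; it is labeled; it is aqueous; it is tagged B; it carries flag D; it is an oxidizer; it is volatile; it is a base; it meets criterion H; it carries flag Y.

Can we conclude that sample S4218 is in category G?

No

Forward chaining from the given facts derives: requires a fume hood, is disposed as waste stream B, has attribute V, is tagged Q, is in state M, has attribute T, meets criterion E, is in category Z, is stored cold, is in state K, is light-sensitive, has attribute J, is a strong acid.
The only rule concluding "it is in category G" is R4, which needs "it is classified as P"; that is never established.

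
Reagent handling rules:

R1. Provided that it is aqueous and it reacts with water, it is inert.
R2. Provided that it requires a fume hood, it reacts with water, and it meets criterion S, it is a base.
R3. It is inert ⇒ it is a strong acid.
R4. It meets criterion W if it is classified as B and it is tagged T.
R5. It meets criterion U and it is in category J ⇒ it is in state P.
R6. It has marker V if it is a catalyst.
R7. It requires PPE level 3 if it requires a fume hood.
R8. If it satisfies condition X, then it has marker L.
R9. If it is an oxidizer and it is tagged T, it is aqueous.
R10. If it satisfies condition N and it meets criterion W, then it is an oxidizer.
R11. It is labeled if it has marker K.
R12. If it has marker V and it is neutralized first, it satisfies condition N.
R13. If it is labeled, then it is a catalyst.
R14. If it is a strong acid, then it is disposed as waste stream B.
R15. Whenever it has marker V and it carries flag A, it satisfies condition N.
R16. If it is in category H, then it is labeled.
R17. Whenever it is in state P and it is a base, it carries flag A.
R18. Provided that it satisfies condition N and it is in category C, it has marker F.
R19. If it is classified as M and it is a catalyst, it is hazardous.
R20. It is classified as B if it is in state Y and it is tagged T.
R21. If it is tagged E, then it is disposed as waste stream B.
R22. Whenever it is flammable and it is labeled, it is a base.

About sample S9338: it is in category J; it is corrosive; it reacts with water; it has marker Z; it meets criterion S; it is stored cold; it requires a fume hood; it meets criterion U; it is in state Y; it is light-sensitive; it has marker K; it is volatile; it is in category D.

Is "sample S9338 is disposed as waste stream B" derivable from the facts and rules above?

Forward chaining from the given facts derives: is a base, is in state P, requires PPE level 3, is labeled, is a catalyst, carries flag A, has marker V, satisfies condition N.
Rules concluding "it is disposed as waste stream B": R14 needs "it is a strong acid"; R21 needs "it is tagged E" — none of these are established.

No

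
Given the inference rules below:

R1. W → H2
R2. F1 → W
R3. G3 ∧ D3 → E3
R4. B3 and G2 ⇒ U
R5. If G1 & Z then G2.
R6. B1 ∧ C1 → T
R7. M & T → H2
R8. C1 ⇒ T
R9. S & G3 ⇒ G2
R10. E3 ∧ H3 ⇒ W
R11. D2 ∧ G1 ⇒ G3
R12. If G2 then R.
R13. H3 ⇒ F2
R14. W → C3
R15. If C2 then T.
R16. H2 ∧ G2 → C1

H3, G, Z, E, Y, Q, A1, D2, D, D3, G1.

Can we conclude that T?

Yes

G2  (by R5: G1, Z)
G3  (by R11: D2, G1)
E3  (by R3: G3, D3)
W  (by R10: E3, H3)
H2  (by R1: W)
C1  (by R16: H2, G2)
T  (by R8: C1)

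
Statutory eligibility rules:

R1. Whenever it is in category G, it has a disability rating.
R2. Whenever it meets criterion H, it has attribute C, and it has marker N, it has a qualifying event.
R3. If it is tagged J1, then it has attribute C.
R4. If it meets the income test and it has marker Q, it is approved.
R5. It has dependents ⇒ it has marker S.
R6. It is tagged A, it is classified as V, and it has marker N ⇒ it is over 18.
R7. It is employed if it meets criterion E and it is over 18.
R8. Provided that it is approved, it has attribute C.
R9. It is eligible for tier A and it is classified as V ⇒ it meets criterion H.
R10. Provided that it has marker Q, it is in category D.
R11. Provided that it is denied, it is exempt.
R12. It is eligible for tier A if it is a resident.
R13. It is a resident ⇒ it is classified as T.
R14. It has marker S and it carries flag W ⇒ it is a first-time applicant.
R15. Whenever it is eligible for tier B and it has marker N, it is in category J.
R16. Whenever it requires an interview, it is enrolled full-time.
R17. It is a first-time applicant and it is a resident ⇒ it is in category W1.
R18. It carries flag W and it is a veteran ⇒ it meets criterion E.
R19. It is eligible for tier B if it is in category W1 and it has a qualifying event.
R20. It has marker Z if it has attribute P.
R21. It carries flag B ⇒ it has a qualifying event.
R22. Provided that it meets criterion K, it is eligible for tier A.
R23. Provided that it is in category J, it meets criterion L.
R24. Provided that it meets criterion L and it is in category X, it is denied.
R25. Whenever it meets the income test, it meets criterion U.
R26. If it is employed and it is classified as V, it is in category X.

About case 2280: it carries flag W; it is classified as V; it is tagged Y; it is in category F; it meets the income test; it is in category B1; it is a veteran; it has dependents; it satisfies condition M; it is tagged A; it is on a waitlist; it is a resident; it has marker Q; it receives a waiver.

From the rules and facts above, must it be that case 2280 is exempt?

No

Forward chaining from the given facts derives: is approved, has marker S, has attribute C, is in category D, is eligible for tier A, is classified as T, is a first-time applicant, is in category W1, meets criterion E, meets criterion U, meets criterion H.
The only rule concluding "it is exempt" is R11, which needs "it is denied"; that is never established.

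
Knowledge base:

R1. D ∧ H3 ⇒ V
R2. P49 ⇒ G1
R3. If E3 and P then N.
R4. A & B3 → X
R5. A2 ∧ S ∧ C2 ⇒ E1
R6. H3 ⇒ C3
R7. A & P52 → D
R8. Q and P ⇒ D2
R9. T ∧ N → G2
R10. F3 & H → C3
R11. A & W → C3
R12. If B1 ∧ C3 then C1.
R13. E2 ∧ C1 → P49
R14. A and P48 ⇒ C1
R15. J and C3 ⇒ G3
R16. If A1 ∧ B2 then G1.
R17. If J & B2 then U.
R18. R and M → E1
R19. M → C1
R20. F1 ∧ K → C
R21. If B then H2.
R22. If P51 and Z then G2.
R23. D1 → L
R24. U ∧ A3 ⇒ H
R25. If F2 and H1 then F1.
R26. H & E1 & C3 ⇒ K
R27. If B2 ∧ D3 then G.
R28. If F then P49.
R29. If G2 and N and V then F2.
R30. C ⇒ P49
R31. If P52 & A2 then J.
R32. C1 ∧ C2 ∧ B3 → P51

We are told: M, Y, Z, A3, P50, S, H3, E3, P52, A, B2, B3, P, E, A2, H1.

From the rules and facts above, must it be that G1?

Forward chaining from the given facts derives: N, X, C3, D, C1, J, V, G3, U, H.
Rules concluding G1: R2 needs P49; R16 needs A1 — none of these are established.

No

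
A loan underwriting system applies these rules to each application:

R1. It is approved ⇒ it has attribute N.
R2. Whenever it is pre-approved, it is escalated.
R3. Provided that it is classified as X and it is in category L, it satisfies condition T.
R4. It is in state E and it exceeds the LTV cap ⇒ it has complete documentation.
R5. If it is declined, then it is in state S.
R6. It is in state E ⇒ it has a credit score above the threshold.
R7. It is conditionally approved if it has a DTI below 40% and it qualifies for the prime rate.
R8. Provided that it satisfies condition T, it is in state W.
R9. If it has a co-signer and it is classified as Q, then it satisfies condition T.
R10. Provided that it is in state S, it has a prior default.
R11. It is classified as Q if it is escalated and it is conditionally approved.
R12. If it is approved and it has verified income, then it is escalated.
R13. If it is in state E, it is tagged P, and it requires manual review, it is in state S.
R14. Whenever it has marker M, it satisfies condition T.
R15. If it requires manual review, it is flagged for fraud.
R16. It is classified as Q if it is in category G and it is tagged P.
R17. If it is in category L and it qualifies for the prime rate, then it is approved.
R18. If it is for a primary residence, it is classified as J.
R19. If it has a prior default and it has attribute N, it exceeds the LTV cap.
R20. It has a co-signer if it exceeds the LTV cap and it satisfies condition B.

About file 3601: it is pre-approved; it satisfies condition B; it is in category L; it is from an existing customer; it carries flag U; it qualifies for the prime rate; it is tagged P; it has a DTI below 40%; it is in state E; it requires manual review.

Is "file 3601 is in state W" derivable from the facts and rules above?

By R2 (it is pre-approved): it is escalated.
By R7 (it has a DTI below 40%, it qualifies for the prime rate): it is conditionally approved.
By R11 (it is escalated, it is conditionally approved): it is classified as Q.
By R13 (it is in state E, it is tagged P, it requires manual review): it is in state S.
By R17 (it is in category L, it qualifies for the prime rate): it is approved.
By R1 (it is approved): it has attribute N.
By R10 (it is in state S): it has a prior default.
By R19 (it has a prior default, it has attribute N): it exceeds the LTV cap.
By R20 (it exceeds the LTV cap, it satisfies condition B): it has a co-signer.
By R9 (it has a co-signer, it is classified as Q): it satisfies condition T.
By R8 (it satisfies condition T): it is in state W.

Yes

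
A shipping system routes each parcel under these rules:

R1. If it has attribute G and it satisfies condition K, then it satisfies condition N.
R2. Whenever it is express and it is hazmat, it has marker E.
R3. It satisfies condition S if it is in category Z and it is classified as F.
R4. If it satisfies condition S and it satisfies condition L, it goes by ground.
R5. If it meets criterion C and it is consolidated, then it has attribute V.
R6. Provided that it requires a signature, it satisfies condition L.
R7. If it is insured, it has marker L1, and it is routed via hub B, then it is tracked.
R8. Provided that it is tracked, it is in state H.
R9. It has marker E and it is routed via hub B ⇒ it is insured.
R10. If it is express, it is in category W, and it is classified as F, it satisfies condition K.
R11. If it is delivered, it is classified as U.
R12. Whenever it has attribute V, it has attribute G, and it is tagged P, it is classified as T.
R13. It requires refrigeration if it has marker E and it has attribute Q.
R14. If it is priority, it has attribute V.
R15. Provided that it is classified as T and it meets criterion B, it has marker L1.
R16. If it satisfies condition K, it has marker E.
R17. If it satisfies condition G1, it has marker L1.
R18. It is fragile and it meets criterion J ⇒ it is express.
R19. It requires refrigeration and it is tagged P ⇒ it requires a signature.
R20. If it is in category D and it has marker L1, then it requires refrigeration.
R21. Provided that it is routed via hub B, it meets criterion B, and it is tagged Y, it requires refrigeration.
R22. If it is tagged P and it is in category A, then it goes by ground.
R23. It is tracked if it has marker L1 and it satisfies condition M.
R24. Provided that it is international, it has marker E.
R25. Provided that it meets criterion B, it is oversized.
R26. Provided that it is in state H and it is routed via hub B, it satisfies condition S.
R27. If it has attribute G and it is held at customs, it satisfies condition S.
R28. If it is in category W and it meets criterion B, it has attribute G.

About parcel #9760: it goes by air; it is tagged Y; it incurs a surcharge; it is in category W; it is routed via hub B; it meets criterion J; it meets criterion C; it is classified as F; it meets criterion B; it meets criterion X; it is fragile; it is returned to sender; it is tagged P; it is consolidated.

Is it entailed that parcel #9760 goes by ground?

Yes

By R5 (it meets criterion C, it is consolidated): it has attribute V.
By R18 (it is fragile, it meets criterion J): it is express.
By R21 (it is routed via hub B, it meets criterion B, it is tagged Y): it requires refrigeration.
By R28 (it is in category W, it meets criterion B): it has attribute G.
By R10 (it is express, it is in category W, it is classified as F): it satisfies condition K.
By R12 (it has attribute V, it has attribute G, it is tagged P): it is classified as T.
By R15 (it is classified as T, it meets criterion B): it has marker L1.
By R16 (it satisfies condition K): it has marker E.
By R19 (it requires refrigeration, it is tagged P): it requires a signature.
By R6 (it requires a signature): it satisfies condition L.
By R9 (it has marker E, it is routed via hub B): it is insured.
By R7 (it is insured, it has marker L1, it is routed via hub B): it is tracked.
By R8 (it is tracked): it is in state H.
By R26 (it is in state H, it is routed via hub B): it satisfies condition S.
By R4 (it satisfies condition S, it satisfies condition L): it goes by ground.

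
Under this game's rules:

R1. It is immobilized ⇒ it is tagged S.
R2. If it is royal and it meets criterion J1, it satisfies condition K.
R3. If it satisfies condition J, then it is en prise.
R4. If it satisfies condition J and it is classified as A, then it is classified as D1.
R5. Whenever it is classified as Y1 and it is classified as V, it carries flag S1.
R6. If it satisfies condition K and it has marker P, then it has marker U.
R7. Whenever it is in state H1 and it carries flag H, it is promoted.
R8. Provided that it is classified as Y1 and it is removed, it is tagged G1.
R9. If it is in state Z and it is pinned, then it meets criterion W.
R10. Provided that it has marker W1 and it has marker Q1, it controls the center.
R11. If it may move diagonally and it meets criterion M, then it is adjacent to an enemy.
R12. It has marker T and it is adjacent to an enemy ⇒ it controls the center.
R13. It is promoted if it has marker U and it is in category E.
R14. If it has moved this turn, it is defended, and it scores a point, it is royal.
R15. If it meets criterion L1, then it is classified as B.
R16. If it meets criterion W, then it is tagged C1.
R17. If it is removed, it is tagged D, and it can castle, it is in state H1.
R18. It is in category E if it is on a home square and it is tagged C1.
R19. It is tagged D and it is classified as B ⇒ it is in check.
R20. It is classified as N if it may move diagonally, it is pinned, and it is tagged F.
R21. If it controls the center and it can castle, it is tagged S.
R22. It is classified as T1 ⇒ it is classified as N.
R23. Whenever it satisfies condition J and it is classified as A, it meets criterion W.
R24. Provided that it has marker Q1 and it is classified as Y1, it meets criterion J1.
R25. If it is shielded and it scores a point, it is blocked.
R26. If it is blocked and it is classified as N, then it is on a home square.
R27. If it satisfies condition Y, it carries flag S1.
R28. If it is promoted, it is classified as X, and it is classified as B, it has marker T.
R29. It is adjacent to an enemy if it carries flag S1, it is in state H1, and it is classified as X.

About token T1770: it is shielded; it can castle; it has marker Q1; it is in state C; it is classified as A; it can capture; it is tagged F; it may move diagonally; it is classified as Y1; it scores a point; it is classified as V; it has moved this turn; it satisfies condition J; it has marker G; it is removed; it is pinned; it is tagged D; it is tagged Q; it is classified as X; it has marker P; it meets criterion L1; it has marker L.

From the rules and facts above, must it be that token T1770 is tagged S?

Forward chaining from the given facts derives: is en prise, is classified as D1, carries flag S1, is tagged G1, is classified as B, is in state H1, is in check, is classified as N, meets criterion W, meets criterion J1, is blocked, is on a home square, is adjacent to an enemy, is tagged C1, is in category E.
Rules concluding "it is tagged S": R1 needs "it is immobilized"; R21 needs "it controls the center" — none of these are established.

No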